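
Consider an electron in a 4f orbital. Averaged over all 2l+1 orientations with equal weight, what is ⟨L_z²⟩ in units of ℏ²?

For 4f, l = 3.
m_l ∈ {-3, -2, -1, 0, 1, 2, 3}.
⟨L_z²⟩ = ℏ²·(Σ m_l²)/(2l+1) = ℏ²·28/7 = 4ℏ².

⟨L_z²⟩ = 4 ℏ²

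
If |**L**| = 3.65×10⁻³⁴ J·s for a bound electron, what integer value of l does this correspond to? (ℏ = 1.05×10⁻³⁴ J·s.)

l = 3

In units of ℏ, |L| ≈ 3.476.
l(l+1) ≈ 3.476² ≈ 12.08, so l = 3.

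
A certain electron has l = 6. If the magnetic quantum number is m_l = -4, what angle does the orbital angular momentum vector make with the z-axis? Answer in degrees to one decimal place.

θ ≈ 128.1°

|L| = ℏ√(l(l+1)) = √42 ℏ.
L_z = m_l ℏ = −4ℏ.
cos θ = L_z/|L| = -4/√42, so θ ≈ 128.1°.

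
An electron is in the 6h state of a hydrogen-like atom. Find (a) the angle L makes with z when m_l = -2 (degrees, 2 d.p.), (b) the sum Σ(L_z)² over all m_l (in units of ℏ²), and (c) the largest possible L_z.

The 6h subshell has l = 5.
For m_l = -2: cos θ = -2/√30, θ ≈ 111.42°.
Σ m_l² = 110, so Σ(L_z)² = 110 ℏ².
L_z,max = lℏ = 5ℏ.

θ(m_l=-2) ≈ 111.42°; Σ(L_z)² = 110 ℏ²; L_z,max = 5ℏ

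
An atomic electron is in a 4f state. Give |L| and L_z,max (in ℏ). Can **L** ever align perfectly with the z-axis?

No: L_z,max = 3ℏ < |L| = 2√3 ℏ ≈ 3.464ℏ

The 4f subshell has l = 3.
|L| = 2√3 ℏ ≈ 3.4641ℏ, while L_z,max = lℏ = 3ℏ.
Since |L| > L_z,max, the vector can never point exactly along z; the closest it comes is θ_min = arccos(3/√12) ≈ 30.0°.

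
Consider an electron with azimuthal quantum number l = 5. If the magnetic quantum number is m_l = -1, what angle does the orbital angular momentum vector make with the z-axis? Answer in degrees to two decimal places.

|L| = √(l(l+1)) ℏ = √30 ℏ.
L_z = m_l ℏ = −1ℏ.
cos θ = L_z/|L| = -1/√30, so θ ≈ 100.52°.

θ ≈ 100.52°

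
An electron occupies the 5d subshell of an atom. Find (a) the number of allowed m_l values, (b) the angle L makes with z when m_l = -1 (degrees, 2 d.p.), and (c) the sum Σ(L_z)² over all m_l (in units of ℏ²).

For 5d, l = 2.
There are 2l+1 = 5 values of m_l.
For m_l = -1: cos θ = -1/√6, θ ≈ 114.09°.
Σ m_l² = 10, so Σ(L_z)² = 10 ℏ².

5 values; θ(m_l=-1) ≈ 114.09°; Σ(L_z)² = 10 ℏ²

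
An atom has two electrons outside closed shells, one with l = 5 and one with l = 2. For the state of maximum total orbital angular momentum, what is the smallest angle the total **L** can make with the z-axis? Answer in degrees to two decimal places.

θ_min ≈ 20.70°

By the triangle rule, |l₁ − l₂| ≤ L ≤ l₁ + l₂.
So L can be 3, 4, 5, 6, 7.
The maximum is L = 7, with |L_tot| = ℏ√(7·8) = 2√14 ℏ.
The minimum angle with z is arccos(7/√56) ≈ 20.70°.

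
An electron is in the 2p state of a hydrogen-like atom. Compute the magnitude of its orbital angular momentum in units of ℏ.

|L| = √2 ℏ ≈ 1.414ℏ

For 2p, l = 1.
|L| = ℏ√(l(l+1)) = ℏ√(1·2) = √2 ℏ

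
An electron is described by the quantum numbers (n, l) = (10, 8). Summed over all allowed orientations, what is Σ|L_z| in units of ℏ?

Σ|L_z| = 72 ℏ

The allowed m_l values are -8, -7, -6, -5, -4, -3, -2, -1, 0, 1, 2, 3, 4, 5, 6, 7, 8.
Σ|m_l| = 2(1+2+…+8) = 72.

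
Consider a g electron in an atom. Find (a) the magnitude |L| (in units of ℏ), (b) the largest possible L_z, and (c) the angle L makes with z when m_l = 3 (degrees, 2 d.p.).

|L| = 2√5 ℏ ≈ 4.472ℏ; L_z,max = 4ℏ; θ(m_l=3) ≈ 47.87°

For a g orbital, l = 4.
|L| = ℏ√(4·5) = 2√5 ℏ ≈ 4.472ℏ.
L_z,max = lℏ = 4ℏ.
For m_l = 3: cos θ = 3/√20, θ ≈ 47.87°.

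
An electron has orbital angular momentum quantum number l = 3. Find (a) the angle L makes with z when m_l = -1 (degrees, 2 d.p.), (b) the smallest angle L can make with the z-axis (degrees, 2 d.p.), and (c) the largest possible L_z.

θ(m_l=-1) ≈ 106.78°; θ_min ≈ 30.00°; L_z,max = 3ℏ

For m_l = -1: cos θ = -1/√12, θ ≈ 106.78°.
cos θ_min = 3/√12, so θ_min ≈ 30.00°.
L_z,max = lℏ = 3ℏ.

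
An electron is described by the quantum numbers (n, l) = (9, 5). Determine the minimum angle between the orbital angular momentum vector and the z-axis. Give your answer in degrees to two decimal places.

|L| = ℏ√(l(l+1)) = √30 ℏ.
The smallest angle corresponds to the largest L_z, i.e. m_l = l = 5, giving L_z = 5ℏ.
cos θ_min = 5/√30, so θ_min ≈ 24.09°.

θ_min ≈ 24.09°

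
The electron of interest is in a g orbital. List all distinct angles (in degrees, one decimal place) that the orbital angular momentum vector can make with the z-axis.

For a g orbital, l = 4.
|L|² = l(l+1)ℏ² = 20ℏ², so |L| = 2√5 ℏ.
cos θ = m_l/√20 for each m_l ∈ {-4, -3, -2, -1, 0, 1, 2, 3, 4}.

θ ∈ {26.6°, 47.9°, 63.4°, 77.1°, 90.0°, 102.9°, 116.6°, 132.1°, 153.4°}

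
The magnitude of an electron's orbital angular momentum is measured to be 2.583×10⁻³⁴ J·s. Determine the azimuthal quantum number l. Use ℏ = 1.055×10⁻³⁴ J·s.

l = 2

|L|/ℏ = (2.583×10⁻³⁴)/(1.055×10⁻³⁴) ≈ 2.448.
l(l+1) ≈ 2.448² ≈ 5.99, so l = 2.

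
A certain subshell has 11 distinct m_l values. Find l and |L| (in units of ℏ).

l = 5, |L| = √30 ℏ ≈ 5.477ℏ

11 = 2l + 1, so l = (11−1)/2 = 5.
|L| = ℏ√(l(l+1)) = ℏ√(5·6) = √30 ℏ.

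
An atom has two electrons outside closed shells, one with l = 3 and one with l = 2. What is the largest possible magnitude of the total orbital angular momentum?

|L_tot|_max = √30 ℏ ≈ 5.477ℏ

By the triangle rule, |l₁ − l₂| ≤ L ≤ l₁ + l₂.
So L can be 1, 2, 3, 4, 5.
The largest magnitude corresponds to L = 5: |L_tot| = ℏ√(5·6) = √30 ℏ.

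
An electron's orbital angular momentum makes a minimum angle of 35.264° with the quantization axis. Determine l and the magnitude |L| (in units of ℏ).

At minimum angle, m_l = l, so cos θ = l/√(l(l+1)); cos²θ = l/(l+1) = 0.6667.
Thus l = 0.6667/(1 − 0.6667) ≈ 2.
Then |L| = ℏ√(2·3) = √6 ℏ.

l = 2, |L| = √6 ℏ ≈ 2.449ℏ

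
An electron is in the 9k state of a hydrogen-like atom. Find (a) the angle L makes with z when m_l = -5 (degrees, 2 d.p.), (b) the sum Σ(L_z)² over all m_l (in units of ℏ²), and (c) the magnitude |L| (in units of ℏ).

For 9k, l = 7.
For m_l = -5: cos θ = -5/√56, θ ≈ 131.92°.
Σ m_l² = 280, so Σ(L_z)² = 280 ℏ².
|L| = ℏ√(7·8) = 2√14 ℏ ≈ 7.483ℏ.

θ(m_l=-5) ≈ 131.92°; Σ(L_z)² = 280 ℏ²; |L| = 2√14 ℏ ≈ 7.483ℏ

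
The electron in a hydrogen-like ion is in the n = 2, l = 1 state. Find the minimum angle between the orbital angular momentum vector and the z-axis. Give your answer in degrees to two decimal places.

θ_min ≈ 45.00°

|L| = √(l(l+1)) ℏ = √2 ℏ.
The smallest angle corresponds to the largest L_z, i.e. m_l = l = 1, giving L_z = 1ℏ.
cos θ_min = 1/√2, so θ_min ≈ 45.00°.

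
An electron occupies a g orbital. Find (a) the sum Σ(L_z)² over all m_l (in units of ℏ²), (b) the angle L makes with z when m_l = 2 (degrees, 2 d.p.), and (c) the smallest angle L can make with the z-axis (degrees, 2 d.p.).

Σ(L_z)² = 60 ℏ²; θ(m_l=2) ≈ 63.43°; θ_min ≈ 26.57°

A g state has l = 4.
Σ m_l² = 60, so Σ(L_z)² = 60 ℏ².
For m_l = 2: cos θ = 2/√20, θ ≈ 63.43°.
cos θ_min = 4/√20, so θ_min ≈ 26.57°.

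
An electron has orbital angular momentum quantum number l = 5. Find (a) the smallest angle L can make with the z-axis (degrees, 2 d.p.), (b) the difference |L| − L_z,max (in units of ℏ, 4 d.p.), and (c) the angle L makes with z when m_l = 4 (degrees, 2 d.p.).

θ_min ≈ 24.09°; |L|−L_z,max ≈ 0.4772ℏ; θ(m_l=4) ≈ 43.09°

cos θ_min = 5/√30, so θ_min ≈ 24.09°.
|L| − L_z,max = (√30 − 5)ℏ ≈ 0.4772ℏ.
For m_l = 4: cos θ = 4/√30, θ ≈ 43.09°.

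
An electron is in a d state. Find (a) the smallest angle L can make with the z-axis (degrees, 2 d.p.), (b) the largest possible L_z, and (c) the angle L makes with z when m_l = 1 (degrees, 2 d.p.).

θ_min ≈ 35.26°; L_z,max = 2ℏ; θ(m_l=1) ≈ 65.91°

A d state has l = 2.
cos θ_min = 2/√6, so θ_min ≈ 35.26°.
L_z,max = lℏ = 2ℏ.
For m_l = 1: cos θ = 1/√6, θ ≈ 65.91°.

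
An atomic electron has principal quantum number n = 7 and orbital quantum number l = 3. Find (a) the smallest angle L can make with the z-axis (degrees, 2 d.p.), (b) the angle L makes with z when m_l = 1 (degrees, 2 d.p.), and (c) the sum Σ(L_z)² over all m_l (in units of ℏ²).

θ_min ≈ 30.00°; θ(m_l=1) ≈ 73.22°; Σ(L_z)² = 28 ℏ²

cos θ_min = 3/√12, so θ_min ≈ 30.00°.
For m_l = 1: cos θ = 1/√12, θ ≈ 73.22°.
Σ m_l² = 28, so Σ(L_z)² = 28 ℏ².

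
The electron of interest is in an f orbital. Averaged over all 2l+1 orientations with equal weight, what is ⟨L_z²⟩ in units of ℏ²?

⟨L_z²⟩ = 4 ℏ²

The letter f corresponds to l = 3.
The allowed m_l values are -3, -2, -1, 0, 1, 2, 3.
⟨L_z²⟩ = ℏ²·l(l+1)/3 = 4ℏ².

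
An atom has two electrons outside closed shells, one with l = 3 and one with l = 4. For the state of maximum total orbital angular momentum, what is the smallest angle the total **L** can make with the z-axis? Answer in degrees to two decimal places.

Angular momentum addition gives L = |l₁ − l₂|, …, l₁ + l₂.
L ∈ {1, 2, 3, 4, 5, 6, 7}.
The maximum is L = 7, with |L_tot| = ℏ√(7·8) = 2√14 ℏ.
The minimum angle with z is arccos(7/√56) ≈ 20.70°.

θ_min ≈ 20.70°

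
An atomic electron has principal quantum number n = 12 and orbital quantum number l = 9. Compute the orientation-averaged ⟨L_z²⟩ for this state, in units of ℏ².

⟨L_z²⟩ = 30 ℏ²

m_l ∈ {-9, -8, -7, -6, -5, -4, -3, -2, -1, 0, 1, 2, 3, 4, 5, 6, 7, 8, 9}.
⟨L_z²⟩ = ℏ²·l(l+1)/3 = 30ℏ².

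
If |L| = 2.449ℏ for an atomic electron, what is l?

(|L|/ℏ)² = l(l+1) = 6.
Solving: l = 2.

l = 2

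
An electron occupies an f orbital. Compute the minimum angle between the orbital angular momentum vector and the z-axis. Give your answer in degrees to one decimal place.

θ_min ≈ 30.0°

The letter f corresponds to l = 3.
|L| = √(l(l+1)) ℏ = 2√3 ℏ.
The smallest angle corresponds to the largest L_z, i.e. m_l = l = 3, giving L_z = 3ℏ.
cos θ_min = 3/√12, so θ_min ≈ 30.0°.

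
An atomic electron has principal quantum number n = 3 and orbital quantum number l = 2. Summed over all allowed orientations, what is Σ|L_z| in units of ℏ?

Σ|L_z| = 6 ℏ

The allowed m_l values are -2, -1, 0, 1, 2.
Σ|m_l| = 2(1+2+…+2) = 6.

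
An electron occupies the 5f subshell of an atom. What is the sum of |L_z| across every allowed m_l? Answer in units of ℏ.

Σ|L_z| = 12 ℏ

For 5f, l = 3.
The allowed m_l values are -3, -2, -1, 0, 1, 2, 3.
Σ|m_l| = 2(1+2+…+3) = 12.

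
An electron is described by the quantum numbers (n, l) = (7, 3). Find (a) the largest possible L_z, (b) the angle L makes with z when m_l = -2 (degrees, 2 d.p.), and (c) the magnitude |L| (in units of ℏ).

L_z,max = lℏ = 3ℏ.
For m_l = -2: cos θ = -2/√12, θ ≈ 125.26°.
|L| = ℏ√(3·4) = 2√3 ℏ ≈ 3.464ℏ.

L_z,max = 3ℏ; θ(m_l=-2) ≈ 125.26°; |L| = 2√3 ℏ ≈ 3.464ℏ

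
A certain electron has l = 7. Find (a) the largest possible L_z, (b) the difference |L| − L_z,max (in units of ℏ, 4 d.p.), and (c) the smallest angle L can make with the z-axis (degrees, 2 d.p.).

L_z,max = lℏ = 7ℏ.
|L| − L_z,max = (2√14 − 7)ℏ ≈ 0.4833ℏ.
cos θ_min = 7/√56, so θ_min ≈ 20.70°.

L_z,max = 7ℏ; |L|−L_z,max ≈ 0.4833ℏ; θ_min ≈ 20.70°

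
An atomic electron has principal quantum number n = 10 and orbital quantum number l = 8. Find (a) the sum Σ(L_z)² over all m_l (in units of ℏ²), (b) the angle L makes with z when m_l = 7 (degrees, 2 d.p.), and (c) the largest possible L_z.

Σ m_l² = 408, so Σ(L_z)² = 408 ℏ².
For m_l = 7: cos θ = 7/√72, θ ≈ 34.42°.
L_z,max = lℏ = 8ℏ.

Σ(L_z)² = 408 ℏ²; θ(m_l=7) ≈ 34.42°; L_z,max = 8ℏ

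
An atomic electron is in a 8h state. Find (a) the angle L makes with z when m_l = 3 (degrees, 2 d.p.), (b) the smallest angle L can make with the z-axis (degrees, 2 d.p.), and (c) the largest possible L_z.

θ(m_l=3) ≈ 56.79°; θ_min ≈ 24.09°; L_z,max = 5ℏ

8h means n = 8, l = 5.
For m_l = 3: cos θ = 3/√30, θ ≈ 56.79°.
cos θ_min = 5/√30, so θ_min ≈ 24.09°.
L_z,max = lℏ = 5ℏ.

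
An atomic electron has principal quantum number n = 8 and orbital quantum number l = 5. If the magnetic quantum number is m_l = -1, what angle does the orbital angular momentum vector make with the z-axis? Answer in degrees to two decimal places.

|L| = ℏ√(l(l+1)) = √30 ℏ.
L_z = m_l ℏ = −1ℏ.
cos θ = L_z/|L| = -1/√30, so θ ≈ 100.52°.

θ ≈ 100.52°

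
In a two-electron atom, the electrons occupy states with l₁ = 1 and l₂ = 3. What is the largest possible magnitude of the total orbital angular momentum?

|L_tot|_max = 2√5 ℏ ≈ 4.472ℏ

Angular momentum addition gives L = |l₁ − l₂|, …, l₁ + l₂.
L ∈ {2, 3, 4}.
The largest magnitude corresponds to L = 4: |L_tot| = ℏ√(4·5) = 2√5 ℏ.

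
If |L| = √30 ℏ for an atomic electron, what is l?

l = 5

|L| = ℏ√(l(l+1)), so l(l+1) = 30.
l² + l − 30 = 0 ⇒ l = 5.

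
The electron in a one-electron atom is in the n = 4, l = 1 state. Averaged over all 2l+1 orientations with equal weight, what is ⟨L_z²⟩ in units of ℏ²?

The allowed m_l values are -1, 0, 1.
⟨L_z²⟩ = ℏ²·l(l+1)/3 = 0.6667ℏ².

⟨L_z²⟩ = 0.6667 ℏ²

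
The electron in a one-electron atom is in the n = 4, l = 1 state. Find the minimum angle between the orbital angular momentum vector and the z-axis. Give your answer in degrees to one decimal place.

|L| = ℏ√(l(l+1)) = √2 ℏ.
The smallest angle corresponds to the largest L_z, i.e. m_l = l = 1, giving L_z = 1ℏ.
cos θ_min = 1/√2, so θ_min ≈ 45.0°.

θ_min ≈ 45.0°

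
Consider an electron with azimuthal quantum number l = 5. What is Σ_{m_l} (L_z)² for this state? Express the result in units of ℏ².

Σ(L_z)² = 110 ℏ²

m_l ∈ {-5, -4, -3, -2, -1, 0, 1, 2, 3, 4, 5}.
Summing m² from −5 to 5: Σ m_l² = 110.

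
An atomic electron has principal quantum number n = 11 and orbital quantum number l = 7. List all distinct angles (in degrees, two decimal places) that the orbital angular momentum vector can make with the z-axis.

|L| = ℏ√(l(l+1)) = 2√14 ℏ.
cos θ = m_l/√56 for each m_l ∈ {-7, -6, -5, -4, -3, -2, -1, 0, 1, 2, 3, 4, 5, 6, 7}.

θ ∈ {20.70°, 36.70°, 48.08°, 57.69°, 66.37°, 74.50°, 82.32°, 90.00°, 97.68°, 105.50°, 113.63°, 122.31°, 131.92°, 143.30°, 159.30°}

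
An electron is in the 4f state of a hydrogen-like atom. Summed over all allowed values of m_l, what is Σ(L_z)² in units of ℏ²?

Σ(L_z)² = 28 ℏ²

4f means n = 4, l = 3.
The allowed m_l values are -3, -2, -1, 0, 1, 2, 3.
Σ m_l² = l(l+1)(2l+1)/3 = 3·4·7/3 = 28.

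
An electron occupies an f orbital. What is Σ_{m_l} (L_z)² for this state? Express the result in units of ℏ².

Σ(L_z)² = 28 ℏ²

For an f orbital, l = 3.
m_l ∈ {-3, -2, -1, 0, 1, 2, 3}.
Σ m_l² = l(l+1)(2l+1)/3 = 3·4·7/3 = 28.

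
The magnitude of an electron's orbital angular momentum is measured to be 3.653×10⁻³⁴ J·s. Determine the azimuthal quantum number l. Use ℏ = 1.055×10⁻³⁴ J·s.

In units of ℏ, |L| ≈ 3.463.
Set l(l+1) = 11.99; the integer solution is l = 3.

l = 3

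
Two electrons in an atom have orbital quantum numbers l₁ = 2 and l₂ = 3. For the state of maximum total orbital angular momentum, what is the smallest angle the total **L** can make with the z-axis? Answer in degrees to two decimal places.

θ_min ≈ 24.09°

The total orbital quantum number L ranges from |l₁ − l₂| to l₁ + l₂ in integer steps.
L ∈ {1, 2, 3, 4, 5}.
The maximum is L = 5, with |L_tot| = ℏ√(5·6) = √30 ℏ.
The minimum angle with z is arccos(5/√30) ≈ 24.09°.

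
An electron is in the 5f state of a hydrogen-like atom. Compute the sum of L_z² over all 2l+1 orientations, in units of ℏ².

Σ(L_z)² = 28 ℏ²

5f means n = 5, l = 3.
m_l runs from −3 to 3, i.e. {-3, -2, -1, 0, 1, 2, 3}.
Summing m² from −3 to 3: Σ m_l² = 28.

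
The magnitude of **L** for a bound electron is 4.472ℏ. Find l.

|L| = ℏ√(l(l+1)), so l(l+1) = 20.
The positive root is l = 4.

l = 4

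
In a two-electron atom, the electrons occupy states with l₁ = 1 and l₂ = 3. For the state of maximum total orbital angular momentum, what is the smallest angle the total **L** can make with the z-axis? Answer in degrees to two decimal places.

θ_min ≈ 26.57°

L runs from |1 − 3| = 2 to 1 + 3 = 4.
Allowed values: L = 2, 3, 4.
The maximum is L = 4, with |L_tot| = ℏ√(4·5) = 2√5 ℏ.
The minimum angle with z is arccos(4/√20) ≈ 26.57°.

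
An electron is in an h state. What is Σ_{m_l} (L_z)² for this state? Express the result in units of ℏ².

Σ(L_z)² = 110 ℏ²

The letter h corresponds to l = 5.
m_l runs from −5 to 5, i.e. {-5, -4, -3, -2, -1, 0, 1, 2, 3, 4, 5}.
Σ m_l² = 2·(1 + 4 + 9 + 16 + 25) = 110.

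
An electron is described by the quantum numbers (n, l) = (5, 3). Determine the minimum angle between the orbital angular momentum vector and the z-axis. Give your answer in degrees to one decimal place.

θ_min ≈ 30.0°

|L| = ℏ√(l(l+1)) = 2√3 ℏ.
The smallest angle corresponds to the largest L_z, i.e. m_l = l = 3, giving L_z = 3ℏ.
cos θ_min = 3/√12, so θ_min ≈ 30.0°.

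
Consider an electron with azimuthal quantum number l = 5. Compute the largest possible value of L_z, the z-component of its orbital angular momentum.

L_z,max = 5ℏ

L_z = m_l ℏ with m_l ∈ {−5, …, 5}; the maximum is m_l = 5.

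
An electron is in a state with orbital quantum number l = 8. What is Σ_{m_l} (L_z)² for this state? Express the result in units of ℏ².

Σ(L_z)² = 408 ℏ²

m_l runs from −8 to 8, i.e. {-8, -7, -6, -5, -4, -3, -2, -1, 0, 1, 2, 3, 4, 5, 6, 7, 8}.
Summing m² from −8 to 8: Σ m_l² = 408.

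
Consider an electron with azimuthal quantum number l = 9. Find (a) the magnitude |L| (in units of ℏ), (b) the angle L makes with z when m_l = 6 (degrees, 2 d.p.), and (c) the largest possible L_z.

|L| = 3√10 ℏ ≈ 9.487ℏ; θ(m_l=6) ≈ 50.77°; L_z,max = 9ℏ

|L| = ℏ√(9·10) = 3√10 ℏ ≈ 9.487ℏ.
For m_l = 6: cos θ = 6/√90, θ ≈ 50.77°.
L_z,max = lℏ = 9ℏ.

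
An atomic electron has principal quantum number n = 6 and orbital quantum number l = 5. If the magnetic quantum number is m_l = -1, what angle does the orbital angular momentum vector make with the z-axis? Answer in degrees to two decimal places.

θ ≈ 100.52°

|L| = ℏ√(l(l+1)) = √30 ℏ.
L_z = m_l ℏ = −1ℏ.
cos θ = L_z/|L| = -1/√30, so θ ≈ 100.52°.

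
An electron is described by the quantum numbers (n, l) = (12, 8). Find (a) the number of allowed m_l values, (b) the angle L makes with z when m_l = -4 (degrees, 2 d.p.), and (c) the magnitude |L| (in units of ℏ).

There are 2l+1 = 17 values of m_l.
For m_l = -4: cos θ = -4/√72, θ ≈ 118.13°.
|L| = ℏ√(8·9) = 6√2 ℏ ≈ 8.485ℏ.

17 values; θ(m_l=-4) ≈ 118.13°; |L| = 6√2 ℏ ≈ 8.485ℏ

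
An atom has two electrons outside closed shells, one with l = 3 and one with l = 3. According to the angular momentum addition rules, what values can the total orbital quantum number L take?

L = 0, 1, 2, 3, 4, 5, 6

L runs from |3 − 3| = 0 to 3 + 3 = 6.
L ∈ {0, 1, 2, 3, 4, 5, 6}.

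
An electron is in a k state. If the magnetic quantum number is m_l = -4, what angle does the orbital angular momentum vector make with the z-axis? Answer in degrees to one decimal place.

θ ≈ 122.3°

A k state has l = 7.
|L| = √(l(l+1)) ℏ = 2√14 ℏ.
L_z = m_l ℏ = −4ℏ.
cos θ = L_z/|L| = -4/√56, so θ ≈ 122.3°.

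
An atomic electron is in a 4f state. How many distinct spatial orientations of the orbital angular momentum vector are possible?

For 4f, l = 3.
The number of m_l values is 2l + 1 = 2·3 + 1 = 7.

7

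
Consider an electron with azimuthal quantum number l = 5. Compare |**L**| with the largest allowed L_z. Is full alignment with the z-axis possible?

No: L_z,max = 5ℏ < |L| = √30 ℏ ≈ 5.477ℏ

|L| = √30 ℏ ≈ 5.4772ℏ, while L_z,max = lℏ = 5ℏ.
Since |L| > L_z,max, the vector can never point exactly along z; the closest it comes is θ_min = arccos(5/√30) ≈ 24.1°.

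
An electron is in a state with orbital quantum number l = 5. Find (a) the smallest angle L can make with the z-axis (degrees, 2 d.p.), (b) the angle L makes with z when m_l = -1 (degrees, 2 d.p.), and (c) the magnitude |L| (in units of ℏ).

cos θ_min = 5/√30, so θ_min ≈ 24.09°.
For m_l = -1: cos θ = -1/√30, θ ≈ 100.52°.
|L| = ℏ√(5·6) = √30 ℏ ≈ 5.477ℏ.

θ_min ≈ 24.09°; θ(m_l=-1) ≈ 100.52°; |L| = √30 ℏ ≈ 5.477ℏ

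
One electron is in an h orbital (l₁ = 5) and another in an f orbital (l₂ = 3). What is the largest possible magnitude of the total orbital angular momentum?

|L_tot|_max = 6√2 ℏ ≈ 8.485ℏ

The total orbital quantum number L ranges from |l₁ − l₂| to l₁ + l₂ in integer steps.
Allowed values: L = 2, 3, 4, 5, 6, 7, 8.
The largest magnitude corresponds to L = 8: |L_tot| = ℏ√(8·9) = 6√2 ℏ.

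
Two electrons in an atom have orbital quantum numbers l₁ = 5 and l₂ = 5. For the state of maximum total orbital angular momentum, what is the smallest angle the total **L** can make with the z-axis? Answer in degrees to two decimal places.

θ_min ≈ 17.55°

Angular momentum addition gives L = |l₁ − l₂|, …, l₁ + l₂.
L ∈ {0, 1, 2, 3, 4, 5, 6, 7, 8, 9, 10}.
The maximum is L = 10, with |L_tot| = ℏ√(10·11) = √110 ℏ.
The minimum angle with z is arccos(10/√110) ≈ 17.55°.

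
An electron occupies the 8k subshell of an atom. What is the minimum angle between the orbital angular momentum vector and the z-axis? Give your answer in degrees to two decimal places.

θ_min ≈ 20.70°

For 8k, l = 7.
|L| = √(l(l+1)) ℏ = 2√14 ℏ.
The smallest angle corresponds to the largest L_z, i.e. m_l = l = 7, giving L_z = 7ℏ.
cos θ_min = 7/√56, so θ_min ≈ 20.70°.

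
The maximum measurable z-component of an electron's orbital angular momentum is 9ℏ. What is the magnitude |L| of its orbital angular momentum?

|L| = 3√10 ℏ ≈ 9.487ℏ

Since max m_l = l, l = 9.
|L| = √(l(l+1)) ℏ = 3√10 ℏ.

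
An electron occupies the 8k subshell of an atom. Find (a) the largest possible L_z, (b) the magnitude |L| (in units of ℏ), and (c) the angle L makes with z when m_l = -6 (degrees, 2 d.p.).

For 8k, l = 7.
L_z,max = lℏ = 7ℏ.
|L| = ℏ√(7·8) = 2√14 ℏ ≈ 7.483ℏ.
For m_l = -6: cos θ = -6/√56, θ ≈ 143.30°.

L_z,max = 7ℏ; |L| = 2√14 ℏ ≈ 7.483ℏ; θ(m_l=-6) ≈ 143.30°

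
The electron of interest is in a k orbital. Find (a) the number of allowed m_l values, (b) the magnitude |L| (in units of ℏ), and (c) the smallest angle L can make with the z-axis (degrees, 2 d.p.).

15 values; |L| = 2√14 ℏ ≈ 7.483ℏ; θ_min ≈ 20.70°

For a k orbital, l = 7.
There are 2l+1 = 15 values of m_l.
|L| = ℏ√(7·8) = 2√14 ℏ ≈ 7.483ℏ.
cos θ_min = 7/√56, so θ_min ≈ 20.70°.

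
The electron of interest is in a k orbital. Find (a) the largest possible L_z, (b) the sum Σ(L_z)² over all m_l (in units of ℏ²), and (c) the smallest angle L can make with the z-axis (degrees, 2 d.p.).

L_z,max = 7ℏ; Σ(L_z)² = 280 ℏ²; θ_min ≈ 20.70°

For a k orbital, l = 7.
L_z,max = lℏ = 7ℏ.
Σ m_l² = 280, so Σ(L_z)² = 280 ℏ².
cos θ_min = 7/√56, so θ_min ≈ 20.70°.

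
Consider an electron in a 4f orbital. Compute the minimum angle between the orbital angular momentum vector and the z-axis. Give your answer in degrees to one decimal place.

θ_min ≈ 30.0°

The 4f subshell has l = 3.
|L| = √(l(l+1)) ℏ = 2√3 ℏ.
The smallest angle corresponds to the largest L_z, i.e. m_l = l = 3, giving L_z = 3ℏ.
cos θ_min = 3/√12, so θ_min ≈ 30.0°.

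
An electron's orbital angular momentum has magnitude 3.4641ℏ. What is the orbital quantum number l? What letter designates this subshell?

l = 3 (f orbital)

|L| = ℏ√(l(l+1)), so l(l+1) = 12.
Solving: l = 3.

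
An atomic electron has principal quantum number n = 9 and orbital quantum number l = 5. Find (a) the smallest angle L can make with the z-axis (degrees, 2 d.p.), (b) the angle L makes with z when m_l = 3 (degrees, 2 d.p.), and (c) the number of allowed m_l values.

θ_min ≈ 24.09°; θ(m_l=3) ≈ 56.79°; 11 values

cos θ_min = 5/√30, so θ_min ≈ 24.09°.
For m_l = 3: cos θ = 3/√30, θ ≈ 56.79°.
There are 2l+1 = 11 values of m_l.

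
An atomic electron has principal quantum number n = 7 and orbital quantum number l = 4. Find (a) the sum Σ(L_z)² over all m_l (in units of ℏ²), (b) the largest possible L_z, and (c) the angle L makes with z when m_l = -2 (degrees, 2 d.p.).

Σ(L_z)² = 60 ℏ²; L_z,max = 4ℏ; θ(m_l=-2) ≈ 116.57°

Σ m_l² = 60, so Σ(L_z)² = 60 ℏ².
L_z,max = lℏ = 4ℏ.
For m_l = -2: cos θ = -2/√20, θ ≈ 116.57°.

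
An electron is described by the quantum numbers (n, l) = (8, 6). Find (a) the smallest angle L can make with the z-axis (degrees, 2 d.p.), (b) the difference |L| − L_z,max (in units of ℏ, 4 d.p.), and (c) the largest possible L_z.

θ_min ≈ 22.21°; |L|−L_z,max ≈ 0.4807ℏ; L_z,max = 6ℏ

cos θ_min = 6/√42, so θ_min ≈ 22.21°.
|L| − L_z,max = (√42 − 6)ℏ ≈ 0.4807ℏ.
L_z,max = lℏ = 6ℏ.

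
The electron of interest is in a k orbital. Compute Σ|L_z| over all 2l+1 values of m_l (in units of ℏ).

Σ|L_z| = 56 ℏ

The letter k corresponds to l = 7.
The allowed m_l values are -7, -6, -5, -4, -3, -2, -1, 0, 1, 2, 3, 4, 5, 6, 7.
Σ|m_l| = 2(1+2+…+7) = 56.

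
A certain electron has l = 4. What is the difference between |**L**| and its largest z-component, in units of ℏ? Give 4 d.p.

|L| = 2√5 ℏ ≈ 4.4721ℏ, while L_z,max = lℏ = 4ℏ.
The difference is (2√5 − 4)ℏ ≈ 0.4721ℏ.

|L| − L_z,max ≈ 0.4721ℏ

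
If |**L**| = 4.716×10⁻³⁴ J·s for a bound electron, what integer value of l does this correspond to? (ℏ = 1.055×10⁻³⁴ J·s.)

l = 4

Dividing by ℏ: |L|/ℏ ≈ 4.470.
Set l(l+1) = 19.98; the integer solution is l = 4.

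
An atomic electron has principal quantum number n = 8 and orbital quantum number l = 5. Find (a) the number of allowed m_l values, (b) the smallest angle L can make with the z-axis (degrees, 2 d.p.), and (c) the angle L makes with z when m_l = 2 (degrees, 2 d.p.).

There are 2l+1 = 11 values of m_l.
cos θ_min = 5/√30, so θ_min ≈ 24.09°.
For m_l = 2: cos θ = 2/√30, θ ≈ 68.58°.

11 values; θ_min ≈ 24.09°; θ(m_l=2) ≈ 68.58°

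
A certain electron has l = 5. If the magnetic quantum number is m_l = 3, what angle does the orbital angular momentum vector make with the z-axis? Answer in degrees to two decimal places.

|L| = ℏ√(l(l+1)) = √30 ℏ.
L_z = m_l ℏ = 3ℏ.
cos θ = L_z/|L| = 3/√30, so θ ≈ 56.79°.

θ ≈ 56.79°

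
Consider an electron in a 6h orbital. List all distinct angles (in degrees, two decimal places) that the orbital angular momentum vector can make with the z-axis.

For 6h, l = 5.
|L|² = l(l+1)ℏ² = 30ℏ², so |L| = √30 ℏ.
cos θ = m_l/√30 for each m_l ∈ {-5, -4, -3, -2, -1, 0, 1, 2, 3, 4, 5}.

θ ∈ {24.09°, 43.09°, 56.79°, 68.58°, 79.48°, 90.00°, 100.52°, 111.42°, 123.21°, 136.91°, 155.91°}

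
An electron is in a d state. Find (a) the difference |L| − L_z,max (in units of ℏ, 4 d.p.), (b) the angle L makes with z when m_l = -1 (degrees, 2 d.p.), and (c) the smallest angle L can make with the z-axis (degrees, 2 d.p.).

A d state has l = 2.
|L| − L_z,max = (√6 − 2)ℏ ≈ 0.4495ℏ.
For m_l = -1: cos θ = -1/√6, θ ≈ 114.09°.
cos θ_min = 2/√6, so θ_min ≈ 35.26°.

|L|−L_z,max ≈ 0.4495ℏ; θ(m_l=-1) ≈ 114.09°; θ_min ≈ 35.26°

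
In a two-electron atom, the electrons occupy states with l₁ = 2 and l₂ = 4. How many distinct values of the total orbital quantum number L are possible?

Angular momentum addition gives L = |l₁ − l₂|, …, l₁ + l₂.
L ∈ {2, 3, 4, 5, 6}.
That is 5 values.

5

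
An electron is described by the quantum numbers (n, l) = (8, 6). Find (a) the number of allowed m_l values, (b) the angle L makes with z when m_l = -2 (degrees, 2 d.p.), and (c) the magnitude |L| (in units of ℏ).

There are 2l+1 = 13 values of m_l.
For m_l = -2: cos θ = -2/√42, θ ≈ 107.98°.
|L| = ℏ√(6·7) = √42 ℏ ≈ 6.481ℏ.

13 values; θ(m_l=-2) ≈ 107.98°; |L| = √42 ℏ ≈ 6.481ℏ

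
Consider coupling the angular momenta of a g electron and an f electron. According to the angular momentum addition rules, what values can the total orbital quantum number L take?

L = 1, 2, 3, 4, 5, 6, 7

By the triangle rule, |l₁ − l₂| ≤ L ≤ l₁ + l₂.
So L can be 1, 2, 3, 4, 5, 6, 7.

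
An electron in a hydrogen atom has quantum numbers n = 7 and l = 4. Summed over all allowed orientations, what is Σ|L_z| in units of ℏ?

Σ|L_z| = 20 ℏ

The allowed m_l values are -4, -3, -2, -1, 0, 1, 2, 3, 4.
Σ|m_l| = 2(1+2+…+4) = 20.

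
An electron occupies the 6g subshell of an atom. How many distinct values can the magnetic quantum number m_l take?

9

The 6g subshell has l = 4.
The number of m_l values is 2l + 1 = 2·4 + 1 = 9.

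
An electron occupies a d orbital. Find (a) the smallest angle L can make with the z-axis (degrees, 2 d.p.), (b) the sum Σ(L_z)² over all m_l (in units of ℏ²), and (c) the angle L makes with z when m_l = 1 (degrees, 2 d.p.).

θ_min ≈ 35.26°; Σ(L_z)² = 10 ℏ²; θ(m_l=1) ≈ 65.91°

For a d orbital, l = 2.
cos θ_min = 2/√6, so θ_min ≈ 35.26°.
Σ m_l² = 10, so Σ(L_z)² = 10 ℏ².
For m_l = 1: cos θ = 1/√6, θ ≈ 65.91°.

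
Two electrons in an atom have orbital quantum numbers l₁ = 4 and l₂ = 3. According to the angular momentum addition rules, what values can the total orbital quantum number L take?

L = 1, 2, 3, 4, 5, 6, 7

The total orbital quantum number L ranges from |l₁ − l₂| to l₁ + l₂ in integer steps.
L ∈ {1, 2, 3, 4, 5, 6, 7}.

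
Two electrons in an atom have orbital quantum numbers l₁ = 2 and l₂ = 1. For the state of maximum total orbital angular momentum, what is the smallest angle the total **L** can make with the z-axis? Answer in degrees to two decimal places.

θ_min ≈ 30.00°

L runs from |2 − 1| = 1 to 2 + 1 = 3.
Allowed values: L = 1, 2, 3.
The maximum is L = 3, with |L_tot| = ℏ√(3·4) = 2√3 ℏ.
The minimum angle with z is arccos(3/√12) ≈ 30.00°.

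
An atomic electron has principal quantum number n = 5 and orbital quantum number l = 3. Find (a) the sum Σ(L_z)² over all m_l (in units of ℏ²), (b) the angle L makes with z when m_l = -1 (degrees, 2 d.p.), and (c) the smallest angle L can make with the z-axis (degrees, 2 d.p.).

Σ m_l² = 28, so Σ(L_z)² = 28 ℏ².
For m_l = -1: cos θ = -1/√12, θ ≈ 106.78°.
cos θ_min = 3/√12, so θ_min ≈ 30.00°.

Σ(L_z)² = 28 ℏ²; θ(m_l=-1) ≈ 106.78°; θ_min ≈ 30.00°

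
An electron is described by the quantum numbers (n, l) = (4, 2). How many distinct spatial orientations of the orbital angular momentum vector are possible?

5

The number of m_l values is 2l + 1 = 2·2 + 1 = 5.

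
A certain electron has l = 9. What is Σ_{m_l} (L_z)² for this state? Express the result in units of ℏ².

Σ(L_z)² = 570 ℏ²

The allowed m_l values are -9, -8, -7, -6, -5, -4, -3, -2, -1, 0, 1, 2, 3, 4, 5, 6, 7, 8, 9.
Σ m_l² = 2·(1 + 4 + 9 + 16 + 25 + 36 + 49 + 64 + 81) = 570.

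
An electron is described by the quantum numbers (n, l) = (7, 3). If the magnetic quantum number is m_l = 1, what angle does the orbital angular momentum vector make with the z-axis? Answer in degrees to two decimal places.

|L| = ℏ√(l(l+1)) = 2√3 ℏ.
L_z = m_l ℏ = 1ℏ.
cos θ = L_z/|L| = 1/√12, so θ ≈ 73.22°.

θ ≈ 73.22°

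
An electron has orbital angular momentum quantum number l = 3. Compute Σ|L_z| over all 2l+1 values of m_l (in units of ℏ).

m_l ∈ {-3, -2, -1, 0, 1, 2, 3}.
Σ|m_l| = l(l+1) = 12.

Σ|L_z| = 12 ℏ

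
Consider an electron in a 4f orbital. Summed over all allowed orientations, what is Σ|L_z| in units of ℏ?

Σ|L_z| = 12 ℏ

The 4f subshell has l = 3.
m_l ∈ {-3, -2, -1, 0, 1, 2, 3}.
Σ|m_l| = 2(1+2+…+3) = 12.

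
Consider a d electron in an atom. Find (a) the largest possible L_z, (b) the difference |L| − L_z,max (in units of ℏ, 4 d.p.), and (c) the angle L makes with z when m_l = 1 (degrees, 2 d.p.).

L_z,max = 2ℏ; |L|−L_z,max ≈ 0.4495ℏ; θ(m_l=1) ≈ 65.91°

For a d orbital, l = 2.
L_z,max = lℏ = 2ℏ.
|L| − L_z,max = (√6 − 2)ℏ ≈ 0.4495ℏ.
For m_l = 1: cos θ = 1/√6, θ ≈ 65.91°.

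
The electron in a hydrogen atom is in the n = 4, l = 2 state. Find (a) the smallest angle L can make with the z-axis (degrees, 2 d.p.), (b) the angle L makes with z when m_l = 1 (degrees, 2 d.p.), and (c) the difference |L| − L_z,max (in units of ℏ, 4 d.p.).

θ_min ≈ 35.26°; θ(m_l=1) ≈ 65.91°; |L|−L_z,max ≈ 0.4495ℏ

cos θ_min = 2/√6, so θ_min ≈ 35.26°.
For m_l = 1: cos θ = 1/√6, θ ≈ 65.91°.
|L| − L_z,max = (√6 − 2)ℏ ≈ 0.4495ℏ.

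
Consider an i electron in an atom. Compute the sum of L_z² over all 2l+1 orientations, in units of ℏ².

Σ(L_z)² = 182 ℏ²

An i state has l = 6.
The allowed m_l values are -6, -5, -4, -3, -2, -1, 0, 1, 2, 3, 4, 5, 6.
Σ m_l² = l(l+1)(2l+1)/3 = 6·7·13/3 = 182.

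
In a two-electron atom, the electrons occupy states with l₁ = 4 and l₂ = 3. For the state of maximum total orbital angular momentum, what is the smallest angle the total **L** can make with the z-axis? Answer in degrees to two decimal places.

θ_min ≈ 20.70°

L runs from |4 − 3| = 1 to 4 + 3 = 7.
So L can be 1, 2, 3, 4, 5, 6, 7.
The maximum is L = 7, with |L_tot| = ℏ√(7·8) = 2√14 ℏ.
The minimum angle with z is arccos(7/√56) ≈ 20.70°.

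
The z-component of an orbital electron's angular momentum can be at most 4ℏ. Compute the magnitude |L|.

|L| = 2√5 ℏ ≈ 4.472ℏ

L_z,max = lℏ, so l = 4.
Then |L| = ℏ√(4·5) = 2√5 ℏ.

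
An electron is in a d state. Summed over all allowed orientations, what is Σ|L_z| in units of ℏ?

Σ|L_z| = 6 ℏ

For a d orbital, l = 2.
m_l ∈ {-2, -1, 0, 1, 2}.
Σ|m_l| = l(l+1) = 6.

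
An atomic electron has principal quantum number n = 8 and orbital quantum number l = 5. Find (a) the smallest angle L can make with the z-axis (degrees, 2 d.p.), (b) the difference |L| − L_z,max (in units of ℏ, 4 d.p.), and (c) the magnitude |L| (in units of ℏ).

cos θ_min = 5/√30, so θ_min ≈ 24.09°.
|L| − L_z,max = (√30 − 5)ℏ ≈ 0.4772ℏ.
|L| = ℏ√(5·6) = √30 ℏ ≈ 5.477ℏ.

θ_min ≈ 24.09°; |L|−L_z,max ≈ 0.4772ℏ; |L| = √30 ℏ ≈ 5.477ℏ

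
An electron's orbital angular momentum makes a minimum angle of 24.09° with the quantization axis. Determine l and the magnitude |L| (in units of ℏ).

l = 5, |L| = √30 ℏ ≈ 5.477ℏ

At minimum angle, m_l = l, so cos θ = l/√(l(l+1)); cos²θ = l/(l+1) = 0.8334.
Thus l = 0.8334/(1 − 0.8334) ≈ 5.
Then |L| = ℏ√(5·6) = √30 ℏ.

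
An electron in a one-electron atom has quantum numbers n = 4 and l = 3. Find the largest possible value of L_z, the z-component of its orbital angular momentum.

L_z,max = 3ℏ

L_z = m_l ℏ with m_l ∈ {−3, …, 3}; the maximum is m_l = 3.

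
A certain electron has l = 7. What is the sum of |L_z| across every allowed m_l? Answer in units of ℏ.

Σ|L_z| = 56 ℏ

m_l ∈ {-7, -6, -5, -4, -3, -2, -1, 0, 1, 2, 3, 4, 5, 6, 7}.
Σ|m_l| = 2(1+2+…+7) = 56.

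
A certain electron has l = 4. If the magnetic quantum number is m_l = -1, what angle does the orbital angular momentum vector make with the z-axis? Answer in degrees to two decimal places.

|L|² = l(l+1)ℏ² = 20ℏ², so |L| = 2√5 ℏ.
L_z = m_l ℏ = −1ℏ.
cos θ = L_z/|L| = -1/√20, so θ ≈ 102.92°.

θ ≈ 102.92°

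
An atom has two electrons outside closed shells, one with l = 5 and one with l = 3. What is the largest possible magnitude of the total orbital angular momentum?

|L_tot|_max = 6√2 ℏ ≈ 8.485ℏ

L runs from |5 − 3| = 2 to 5 + 3 = 8.
So L can be 2, 3, 4, 5, 6, 7, 8.
The largest magnitude corresponds to L = 8: |L_tot| = ℏ√(8·9) = 6√2 ℏ.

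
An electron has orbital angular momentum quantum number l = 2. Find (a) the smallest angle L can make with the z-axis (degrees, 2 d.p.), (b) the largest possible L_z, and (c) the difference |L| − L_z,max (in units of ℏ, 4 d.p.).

cos θ_min = 2/√6, so θ_min ≈ 35.26°.
L_z,max = lℏ = 2ℏ.
|L| − L_z,max = (√6 − 2)ℏ ≈ 0.4495ℏ.

θ_min ≈ 35.26°; L_z,max = 2ℏ; |L|−L_z,max ≈ 0.4495ℏ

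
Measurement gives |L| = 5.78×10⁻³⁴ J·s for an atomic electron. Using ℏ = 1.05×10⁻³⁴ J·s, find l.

l = 5

In units of ℏ, |L| ≈ 5.505.
(|L|/ℏ)² = l(l+1) ≈ 30.30 ⇒ l = 5.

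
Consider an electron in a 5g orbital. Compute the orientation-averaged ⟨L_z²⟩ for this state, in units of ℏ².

5g means n = 5, l = 4.
The allowed m_l values are -4, -3, -2, -1, 0, 1, 2, 3, 4.
⟨L_z²⟩ = ℏ²·l(l+1)/3 = 6.667ℏ².

⟨L_z²⟩ = 6.667 ℏ²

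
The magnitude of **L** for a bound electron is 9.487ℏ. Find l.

|L| = ℏ√(l(l+1)), so l(l+1) = 90.
Solving: l = 9.

l = 9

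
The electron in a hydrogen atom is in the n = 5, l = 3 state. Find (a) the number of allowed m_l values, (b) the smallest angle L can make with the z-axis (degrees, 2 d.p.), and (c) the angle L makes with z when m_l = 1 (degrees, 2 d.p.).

There are 2l+1 = 7 values of m_l.
cos θ_min = 3/√12, so θ_min ≈ 30.00°.
For m_l = 1: cos θ = 1/√12, θ ≈ 73.22°.

7 values; θ_min ≈ 30.00°; θ(m_l=1) ≈ 73.22°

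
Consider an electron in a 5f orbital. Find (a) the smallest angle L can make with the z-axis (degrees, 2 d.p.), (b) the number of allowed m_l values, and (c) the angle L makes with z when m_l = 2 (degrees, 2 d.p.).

θ_min ≈ 30.00°; 7 values; θ(m_l=2) ≈ 54.74°

The 5f subshell has l = 3.
cos θ_min = 3/√12, so θ_min ≈ 30.00°.
There are 2l+1 = 7 values of m_l.
For m_l = 2: cos θ = 2/√12, θ ≈ 54.74°.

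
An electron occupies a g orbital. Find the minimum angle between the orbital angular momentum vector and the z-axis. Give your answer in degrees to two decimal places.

A g state has l = 4.
|L| = ℏ√(l(l+1)) = 2√5 ℏ.
The smallest angle corresponds to the largest L_z, i.e. m_l = l = 4, giving L_z = 4ℏ.
cos θ_min = 4/√20, so θ_min ≈ 26.57°.

θ_min ≈ 26.57°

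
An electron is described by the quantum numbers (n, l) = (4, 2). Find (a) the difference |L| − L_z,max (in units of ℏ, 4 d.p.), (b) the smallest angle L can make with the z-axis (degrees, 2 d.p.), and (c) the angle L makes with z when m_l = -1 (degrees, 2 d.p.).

|L|−L_z,max ≈ 0.4495ℏ; θ_min ≈ 35.26°; θ(m_l=-1) ≈ 114.09°

|L| − L_z,max = (√6 − 2)ℏ ≈ 0.4495ℏ.
cos θ_min = 2/√6, so θ_min ≈ 35.26°.
For m_l = -1: cos θ = -1/√6, θ ≈ 114.09°.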